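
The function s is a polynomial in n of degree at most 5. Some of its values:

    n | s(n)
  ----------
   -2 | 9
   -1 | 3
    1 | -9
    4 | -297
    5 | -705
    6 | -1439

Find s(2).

Write s(n) = an^5 + bn^4 + cn³ + dn² + en + p; the 6 given values yield a linear system in the 6 coefficients.
Solving, the leading coefficient vanishes, and s(n) = -n^4 - n³ + 3n² - 5n - 5.
Then s(2) = -27.

-27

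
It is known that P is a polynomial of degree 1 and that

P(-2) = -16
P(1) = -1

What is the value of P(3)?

Write P(t) = at + b; the 2 given values yield a linear system in the 2 coefficients.
Solving, P(t) = 5t - 6.
Then P(3) = 9.

9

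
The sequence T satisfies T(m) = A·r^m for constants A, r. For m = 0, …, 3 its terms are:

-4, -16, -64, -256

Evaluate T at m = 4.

Consecutive ratio: -16/(-4) = 4, and -64/(-16) = 4, so r = 4.
Then A·4^0 = -4 gives A = -4, and T(m) = -4·4^m.
T(4) = -4·4^4 = -1024.

-1024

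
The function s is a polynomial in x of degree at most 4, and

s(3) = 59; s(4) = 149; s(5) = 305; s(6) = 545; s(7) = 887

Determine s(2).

17

Write s(x) = ax^4 + bx³ + cx² + dx + e; the 5 given values yield a linear system in the 5 coefficients.
Solving, the leading coefficient vanishes, and s(x) = 3x³ - 3x² + 5.
Then s(2) = 17.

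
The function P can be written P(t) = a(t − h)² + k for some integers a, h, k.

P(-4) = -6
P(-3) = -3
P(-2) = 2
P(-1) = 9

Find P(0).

First differences 3, 5, 7; second difference 2 = 2a, so a = 1.
Expanding, the t-coefficient is −2ah = -2h; matching it to the data gives h = -5, and then k = -7.
So P(t) = 1(t + 5)² − 7.
P(0) = 1·5² − 7 = 18.

18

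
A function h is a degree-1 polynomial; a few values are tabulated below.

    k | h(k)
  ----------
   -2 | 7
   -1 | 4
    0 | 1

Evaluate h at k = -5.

First differences: -3, -3.
Level-1 differences are constant, so h has degree 1.
Fitting a degree-1 polynomial gives h(k) = -3k + 1.
Then h(-5) = 16.

16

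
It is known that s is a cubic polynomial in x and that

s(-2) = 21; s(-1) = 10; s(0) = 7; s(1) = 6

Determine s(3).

-14

Write s(x) = ax³ + bx² + cx + d; the 4 given values yield a linear system in the 4 coefficients.
Solving, s(x) = -x³ + x² - x + 7.
Then s(3) = -14.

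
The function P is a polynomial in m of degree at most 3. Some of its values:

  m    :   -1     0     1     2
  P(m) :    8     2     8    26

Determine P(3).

First differences: -6, 6, 18. Second differences: 12, 12.
Level-2 differences are constant, so P has degree 2.
Extending the table by one column gives the next first difference 30, so P(3) = 26 + 30 = 56.

56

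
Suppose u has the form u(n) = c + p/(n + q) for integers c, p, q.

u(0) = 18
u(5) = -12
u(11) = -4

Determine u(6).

-9

(u(n) − c)(n + q) = p for each data point; the three points give a linear system in c and q, then p follows.
Solving: c = 0, q = -2, p = -36, so u(n) = -36/(n − 2).
Then u(6) = 0 − 36/4 = -9.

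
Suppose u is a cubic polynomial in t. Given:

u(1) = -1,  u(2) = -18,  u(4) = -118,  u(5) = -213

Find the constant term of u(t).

2

Write u(t) = at³ + bt² + ct + d; the 4 given values yield a linear system in the 4 coefficients.
Solving, u(t) = -t³ - 4t² + 2t + 2.
The constant term is u(0) = 2.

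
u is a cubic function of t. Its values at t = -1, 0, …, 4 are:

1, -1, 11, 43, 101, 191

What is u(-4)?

31

First differences: -2, 12, 32, 58, 90. Second differences: 14, 20, 26, 32. Third differences: 6, 6, 6.
Level-3 differences are constant, so u has degree 3.
Fitting a degree-3 polynomial gives u(t) = t³ + 7t² + 4t - 1.
Then u(-4) = 31.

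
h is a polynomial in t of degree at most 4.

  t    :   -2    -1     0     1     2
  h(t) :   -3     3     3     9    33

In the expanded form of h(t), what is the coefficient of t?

First differences: 6, 0, 6, 24. Second differences: -6, 6, 18. Third differences: 12, 12.
Level-3 differences are constant, so h has degree 3.
Fitting a degree-3 polynomial gives h(t) = 2t³ + 3t² + t + 3.
The coefficient of t is 1.

1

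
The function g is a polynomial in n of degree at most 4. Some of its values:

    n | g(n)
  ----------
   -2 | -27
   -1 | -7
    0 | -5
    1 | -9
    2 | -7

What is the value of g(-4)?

-169

First differences: 20, 2, -4, 2. Second differences: -18, -6, 6. Third differences: 12, 12.
Level-3 differences are constant, so g has degree 3.
Fitting a degree-3 polynomial gives g(n) = 2n³ - 3n² - 3n - 5.
Then g(-4) = -169.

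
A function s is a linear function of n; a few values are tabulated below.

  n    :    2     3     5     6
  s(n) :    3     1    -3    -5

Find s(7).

-7

Write s(n) = an + b; the 4 given values yield a linear system in the 2 coefficients.
Solving, s(n) = -2n + 7.
Then s(7) = -7.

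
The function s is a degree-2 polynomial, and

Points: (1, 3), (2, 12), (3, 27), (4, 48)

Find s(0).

0

First differences: 9, 15, 21. Second differences: 6, 6.
Level-2 differences are constant, so s has degree 2.
Fitting a degree-2 polynomial gives s(x) = 3x².
Then s(0) = 0.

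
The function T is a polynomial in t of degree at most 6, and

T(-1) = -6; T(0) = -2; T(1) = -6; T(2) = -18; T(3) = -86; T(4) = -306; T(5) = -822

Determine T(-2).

Write T(t) = at^6 + bt^5 + ct^4 + dt³ + et² + pt + q; the 7 given values yield a linear system in the 7 coefficients.
Solving, the top 2 coefficients vanish, and T(t) = -2t^4 + 4t³ - 2t² - 4t - 2.
Then T(-2) = -66.

-66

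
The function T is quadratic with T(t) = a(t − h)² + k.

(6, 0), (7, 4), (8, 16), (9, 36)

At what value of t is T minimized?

First differences 4, 12, 20; second difference 8 = 2a, so a = 4.
Expanding, the t-coefficient is −2ah = -8h; matching it to the data gives h = 6, and then k = 0.
So T(t) = 4(t − 6)² + 0.
Hence h = 6.

6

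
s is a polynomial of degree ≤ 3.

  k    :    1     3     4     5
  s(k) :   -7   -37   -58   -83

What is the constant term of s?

2

Write s(k) = ak³ + bk² + ck + d; the 4 given values yield a linear system in the 4 coefficients.
Solving, the leading coefficient vanishes, and s(k) = -2k² - 7k + 2.
The constant term is s(0) = 2.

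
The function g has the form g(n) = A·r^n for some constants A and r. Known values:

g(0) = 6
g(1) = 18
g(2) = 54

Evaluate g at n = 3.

162

Consecutive ratio: 18/6 = 3, and 54/18 = 3, so r = 3.
Then A·3^0 = 6 gives A = 6, and g(n) = 6·3^n.
g(3) = 6·3^3 = 162.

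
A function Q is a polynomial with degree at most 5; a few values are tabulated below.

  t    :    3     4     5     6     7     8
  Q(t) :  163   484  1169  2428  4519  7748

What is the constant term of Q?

First differences: 321, 685, 1259, 2091, 3229. Second differences: 364, 574, 832, 1138. Third differences: 210, 258, 306. Fourth differences: 48, 48.
Level-4 differences are constant, so Q has degree 4.
Fitting a degree-4 polynomial gives Q(t) = 2t^4 - t³ + 8t + 4.
The constant term is Q(0) = 4.

4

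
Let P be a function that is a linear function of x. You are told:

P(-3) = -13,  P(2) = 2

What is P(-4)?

-16

Write P(x) = ax + b; the 2 given values yield a linear system in the 2 coefficients.
Solving, P(x) = 3x - 4.
Then P(-4) = -16.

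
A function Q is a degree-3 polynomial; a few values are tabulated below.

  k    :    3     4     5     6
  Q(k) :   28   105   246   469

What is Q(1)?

-6

Write Q(k) = ak³ + bk² + ck + d; the 4 given values yield a linear system in the 4 coefficients.
Solving, Q(k) = 3k³ - 4k² - 6k + 1.
Then Q(1) = -6.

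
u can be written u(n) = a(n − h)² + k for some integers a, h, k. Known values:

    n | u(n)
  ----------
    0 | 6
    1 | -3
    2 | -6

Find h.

First differences -9, -3; second difference 6 = 2a, so a = 3.
Expanding, the n-coefficient is −2ah = -6h; matching it to the data gives h = 2, and then k = -6.
So u(n) = 3(n − 2)² − 6.
Hence h = 2.

2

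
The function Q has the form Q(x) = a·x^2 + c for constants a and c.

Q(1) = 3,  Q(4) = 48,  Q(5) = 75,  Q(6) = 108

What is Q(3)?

From Q(1) = 3 and Q(4) = 48: 1a + c = 3 and 16a + c = 48.
Subtracting: 15a = 45, so a = 3; then c = 3 − 3·1 = 0.
So Q(x) = 3x² + 0, and Q(3) = 27.

27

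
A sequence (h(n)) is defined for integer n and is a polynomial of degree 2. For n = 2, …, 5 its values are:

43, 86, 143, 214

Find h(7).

Write h(n) = an² + bn + c; the 4 given values yield a linear system in the 3 coefficients.
Solving, h(n) = 7n² + 8n - 1.
Then h(7) = 398.

398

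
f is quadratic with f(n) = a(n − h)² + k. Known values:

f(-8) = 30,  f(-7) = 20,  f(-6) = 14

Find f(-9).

44

First differences -10, -6; second difference 4 = 2a, so a = 2.
Expanding, the n-coefficient is −2ah = -4h; matching it to the data gives h = -5, and then k = 12.
So f(n) = 2(n + 5)² + 12.
f(-9) = 2·(-4)² + 12 = 44.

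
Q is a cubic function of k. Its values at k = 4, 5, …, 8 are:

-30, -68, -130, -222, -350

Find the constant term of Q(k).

2

First differences: -38, -62, -92, -128. Second differences: -24, -30, -36. Third differences: -6, -6.
Level-3 differences are constant, so Q has degree 3.
Fitting a degree-3 polynomial gives Q(k) = -k³ + 3k² - 4k + 2.
The constant term is Q(0) = 2.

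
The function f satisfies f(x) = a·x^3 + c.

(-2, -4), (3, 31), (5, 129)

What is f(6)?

From f(-2) = -4 and f(3) = 31: -8a + c = -4 and 27a + c = 31.
Subtracting: 35a = 35, so a = 1; then c = -4 − 1·(-8) = 4.
So f(x) = 1x³ + 4, and f(6) = 220.

220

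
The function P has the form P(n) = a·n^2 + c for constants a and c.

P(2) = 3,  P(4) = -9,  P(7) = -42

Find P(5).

From P(2) = 3 and P(4) = -9: 4a + c = 3 and 16a + c = -9.
Subtracting: 12a = -12, so a = -1; then c = 3 − (-1)·4 = 7.
So P(n) = -1n² + 7, and P(5) = -18.

-18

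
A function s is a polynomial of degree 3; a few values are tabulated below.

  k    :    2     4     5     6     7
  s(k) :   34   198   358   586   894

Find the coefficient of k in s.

Write s(k) = ak³ + bk² + ck + d; the 5 given values yield a linear system in the 4 coefficients.
Solving, s(k) = 2k³ + 4k² + 2k - 2.
The coefficient of k is 2.

2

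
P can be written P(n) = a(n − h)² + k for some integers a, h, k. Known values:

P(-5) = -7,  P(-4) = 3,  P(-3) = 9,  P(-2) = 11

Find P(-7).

-39

First differences 10, 6, 2; second difference -4 = 2a, so a = -2.
Expanding, the n-coefficient is −2ah = 4h; matching it to the data gives h = -2, and then k = 11.
So P(n) = -2(n + 2)² + 11.
P(-7) = -2·(-5)² + 11 = -39.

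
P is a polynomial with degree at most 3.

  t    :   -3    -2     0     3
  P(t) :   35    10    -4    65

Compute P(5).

Write P(t) = at³ + bt² + ct + d; the 4 given values yield a linear system in the 4 coefficients.
Solving, the leading coefficient vanishes, and P(t) = 6t² + 5t - 4.
Then P(5) = 171.

171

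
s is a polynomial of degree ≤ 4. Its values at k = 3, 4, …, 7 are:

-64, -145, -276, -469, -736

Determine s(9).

-1540

First differences: -81, -131, -193, -267. Second differences: -50, -62, -74. Third differences: -12, -12.
Level-3 differences are constant, so s has degree 3.
Fitting a degree-3 polynomial gives s(k) = -2k³ - k² - 1.
Then s(9) = -1540.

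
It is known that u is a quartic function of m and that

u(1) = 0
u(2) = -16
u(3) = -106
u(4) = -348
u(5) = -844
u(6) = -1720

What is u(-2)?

Write u(m) = am^4 + bm³ + cm² + dm + e; the 6 given values yield a linear system in the 5 coefficients.
Solving, u(m) = -m^4 - 3m³ + 6m² + 2m - 4.
Then u(-2) = 24.

24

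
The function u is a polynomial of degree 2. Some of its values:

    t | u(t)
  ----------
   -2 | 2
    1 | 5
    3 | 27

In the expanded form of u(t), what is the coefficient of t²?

2

Write u(t) = at² + bt + c; the 3 given values yield a linear system in the 3 coefficients.
Solving, u(t) = 2t² + 3t.
The coefficient of t² is 2.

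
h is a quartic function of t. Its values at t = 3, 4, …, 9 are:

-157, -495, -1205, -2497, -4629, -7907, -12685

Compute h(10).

Write h(t) = at^4 + bt³ + ct² + dt + e; the 7 given values yield a linear system in the 5 coefficients.
Solving, h(t) = -2t^4 + t³ - 4t² + 3t + 5.
Then h(10) = -19365.

-19365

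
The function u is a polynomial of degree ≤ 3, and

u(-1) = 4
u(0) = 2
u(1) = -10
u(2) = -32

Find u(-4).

Write u(x) = ax³ + bx² + cx + d; the 4 given values yield a linear system in the 4 coefficients.
Solving, the leading coefficient vanishes, and u(x) = -5x² - 7x + 2.
Then u(-4) = -50.

-50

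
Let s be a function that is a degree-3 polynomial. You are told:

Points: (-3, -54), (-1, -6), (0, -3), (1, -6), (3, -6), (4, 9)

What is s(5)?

Write s(x) = ax³ + bx² + cx + d; the 6 given values yield a linear system in the 4 coefficients.
Solving, s(x) = x³ - 3x² - x - 3.
Then s(5) = 42.

42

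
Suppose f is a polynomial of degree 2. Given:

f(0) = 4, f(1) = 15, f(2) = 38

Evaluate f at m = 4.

Write f(m) = am² + bm + c; the 3 given values yield a linear system in the 3 coefficients.
Solving, f(m) = 6m² + 5m + 4.
Then f(4) = 120.

120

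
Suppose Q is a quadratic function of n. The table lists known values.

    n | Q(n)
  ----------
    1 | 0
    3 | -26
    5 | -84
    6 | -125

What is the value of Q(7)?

-174

Write Q(n) = an² + bn + c; the 4 given values yield a linear system in the 3 coefficients.
Solving, Q(n) = -4n² + 3n + 1.
Then Q(7) = -174.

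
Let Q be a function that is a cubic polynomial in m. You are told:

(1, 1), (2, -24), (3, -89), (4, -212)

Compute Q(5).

Write Q(m) = am³ + bm² + cm + d; the 4 given values yield a linear system in the 4 coefficients.
Solving, Q(m) = -3m³ - 2m² + 2m + 4.
Then Q(5) = -411.

-411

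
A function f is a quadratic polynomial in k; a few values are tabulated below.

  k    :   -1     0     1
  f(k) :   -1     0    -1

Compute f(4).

Write f(k) = ak² + bk + c; the 3 given values yield a linear system in the 3 coefficients.
Solving, f(k) = -k².
Then f(4) = -16.

-16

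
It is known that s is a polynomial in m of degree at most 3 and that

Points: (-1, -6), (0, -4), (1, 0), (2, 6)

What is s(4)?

First differences: 2, 4, 6. Second differences: 2, 2.
Level-2 differences are constant, so s has degree 2.
Fitting a degree-2 polynomial gives s(m) = m² + 3m - 4.
Then s(4) = 24.

24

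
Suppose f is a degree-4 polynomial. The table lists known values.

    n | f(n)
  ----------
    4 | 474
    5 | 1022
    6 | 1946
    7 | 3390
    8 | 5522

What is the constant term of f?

2

Write f(n) = an^4 + bn³ + cn² + dn + e; the 5 given values yield a linear system in the 5 coefficients.
Solving, f(n) = n^4 + 2n³ + 7n² - 6n + 2.
The constant term is f(0) = 2.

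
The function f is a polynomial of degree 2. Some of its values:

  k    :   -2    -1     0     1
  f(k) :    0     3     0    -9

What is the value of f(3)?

First differences: 3, -3, -9. Second differences: -6, -6.
Level-2 differences are constant, so f has degree 2.
Fitting a degree-2 polynomial gives f(k) = -3k² - 6k.
Then f(3) = -45.

-45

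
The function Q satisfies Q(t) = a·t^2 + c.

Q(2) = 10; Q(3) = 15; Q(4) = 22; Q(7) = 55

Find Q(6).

From Q(2) = 10 and Q(3) = 15: 4a + c = 10 and 9a + c = 15.
Subtracting: 5a = 5, so a = 1; then c = 10 − 1·4 = 6.
So Q(t) = 1t² + 6, and Q(6) = 42.

42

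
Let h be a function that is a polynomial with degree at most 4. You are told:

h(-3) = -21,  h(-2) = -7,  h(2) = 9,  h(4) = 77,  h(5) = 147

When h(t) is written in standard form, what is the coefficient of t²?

1

Write h(t) = at^4 + bt³ + ct² + dt + e; the 5 given values yield a linear system in the 5 coefficients.
Solving, the leading coefficient vanishes, and h(t) = t³ + t² - 3.
The coefficient of t² is 1.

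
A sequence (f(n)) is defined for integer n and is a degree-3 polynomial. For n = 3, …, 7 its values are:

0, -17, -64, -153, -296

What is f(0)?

-9

First differences: -17, -47, -89, -143. Second differences: -30, -42, -54. Third differences: -12, -12.
Level-3 differences are constant, so f has degree 3.
Fitting a degree-3 polynomial gives f(n) = -2n³ + 9n² - 6n - 9.
Then f(0) = -9.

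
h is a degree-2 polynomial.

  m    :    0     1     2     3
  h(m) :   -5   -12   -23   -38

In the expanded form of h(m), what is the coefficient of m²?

-2

Write h(m) = am² + bm + c; the 4 given values yield a linear system in the 3 coefficients.
Solving, h(m) = -2m² - 5m - 5.
The coefficient of m² is -2.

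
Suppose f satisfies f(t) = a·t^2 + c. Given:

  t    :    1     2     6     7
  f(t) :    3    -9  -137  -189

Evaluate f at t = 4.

From f(1) = 3 and f(2) = -9: 1a + c = 3 and 4a + c = -9.
Subtracting: 3a = -12, so a = -4; then c = 3 − (-4)·1 = 7.
So f(t) = -4t² + 7, and f(4) = -57.

-57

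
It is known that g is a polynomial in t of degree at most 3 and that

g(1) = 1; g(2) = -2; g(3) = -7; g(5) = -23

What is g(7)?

-47

Write g(t) = at³ + bt² + ct + d; the 4 given values yield a linear system in the 4 coefficients.
Solving, the leading coefficient vanishes, and g(t) = -t² + 2.
Then g(7) = -47.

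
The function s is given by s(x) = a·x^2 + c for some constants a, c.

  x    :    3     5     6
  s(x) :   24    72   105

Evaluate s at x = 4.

45

From s(3) = 24 and s(5) = 72: 9a + c = 24 and 25a + c = 72.
Subtracting: 16a = 48, so a = 3; then c = 24 − 3·9 = -3.
So s(x) = 3x² − 3, and s(4) = 45.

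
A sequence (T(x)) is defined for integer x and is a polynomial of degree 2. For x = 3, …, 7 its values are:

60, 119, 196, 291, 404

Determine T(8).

535

Write T(x) = ax² + bx + c; the 5 given values yield a linear system in the 3 coefficients.
Solving, T(x) = 9x² - 4x - 9.
Then T(8) = 535.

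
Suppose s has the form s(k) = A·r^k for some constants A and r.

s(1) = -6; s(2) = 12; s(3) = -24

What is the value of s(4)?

48

Consecutive ratio: 12/(-6) = -2, and -24/12 = -2, so r = -2.
Then A·(-2)^1 = -6 gives A = 3, and s(k) = 3·(-2)^k.
s(4) = 3·(-2)^4 = 48.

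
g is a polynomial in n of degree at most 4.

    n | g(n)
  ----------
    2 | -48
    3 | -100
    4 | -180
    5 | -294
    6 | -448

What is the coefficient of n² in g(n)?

-5

Write g(n) = an^4 + bn³ + cn² + dn + e; the 5 given values yield a linear system in the 5 coefficients.
Solving, the leading coefficient vanishes, and g(n) = -n³ - 5n² - 8n - 4.
The coefficient of n² is -5.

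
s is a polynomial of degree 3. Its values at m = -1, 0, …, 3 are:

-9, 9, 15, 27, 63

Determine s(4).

First differences: 18, 6, 12, 36. Second differences: -12, 6, 24. Third differences: 18, 18.
Level-3 differences are constant, so s has degree 3.
Fitting a degree-3 polynomial gives s(m) = 3m³ - 6m² + 9m + 9.
Then s(4) = 141.

141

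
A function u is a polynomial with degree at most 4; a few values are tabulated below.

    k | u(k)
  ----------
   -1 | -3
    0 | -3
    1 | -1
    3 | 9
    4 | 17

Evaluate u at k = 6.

Write u(k) = ak^4 + bk³ + ck² + dk + e; the 5 given values yield a linear system in the 5 coefficients.
Solving, the top 2 coefficients vanish, and u(k) = k² + k - 3.
Then u(6) = 39.

39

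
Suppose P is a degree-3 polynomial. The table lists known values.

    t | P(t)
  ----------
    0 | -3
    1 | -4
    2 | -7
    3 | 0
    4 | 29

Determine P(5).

92

First differences: -1, -3, 7, 29. Second differences: -2, 10, 22. Third differences: 12, 12.
Level-3 differences are constant, so P has degree 3.
Extending the table by one column gives the next first difference 63, so P(5) = 29 + 63 = 92.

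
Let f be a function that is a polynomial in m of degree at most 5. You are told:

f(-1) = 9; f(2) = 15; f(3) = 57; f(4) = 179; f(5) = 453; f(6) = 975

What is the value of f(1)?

Write f(m) = am^5 + bm^4 + cm³ + dm² + em + p; the 6 given values yield a linear system in the 6 coefficients.
Solving, the leading coefficient vanishes, and f(m) = m^4 - 2m³ + 3m² + 3.
Then f(1) = 5.

5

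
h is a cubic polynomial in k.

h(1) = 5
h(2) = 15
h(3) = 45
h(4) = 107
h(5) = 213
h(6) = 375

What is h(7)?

605

First differences: 10, 30, 62, 106, 162. Second differences: 20, 32, 44, 56. Third differences: 12, 12, 12.
Level-3 differences are constant, so h has degree 3.
Fitting a degree-3 polynomial gives h(k) = 2k³ - 2k² + 2k + 3.
Then h(7) = 605.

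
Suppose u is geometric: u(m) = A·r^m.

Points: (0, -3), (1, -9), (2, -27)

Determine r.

Consecutive ratio: -9/(-3) = 3, and -27/(-9) = 3, so r = 3.
Then A·3^0 = -3 gives A = -3, and u(m) = -3·3^m.

3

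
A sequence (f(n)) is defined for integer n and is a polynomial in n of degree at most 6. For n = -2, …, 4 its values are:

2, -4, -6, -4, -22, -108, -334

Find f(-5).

First differences: -6, -2, 2, -18, -86, -226. Second differences: 4, 4, -20, -68, -140. Third differences: 0, -24, -48, -72. Fourth differences: -24, -24, -24.
Level-4 differences are constant, so f has degree 4.
Fitting a degree-4 polynomial gives f(n) = -n^4 - 2n³ + 3n² + 2n - 6.
Then f(-5) = -316.

-316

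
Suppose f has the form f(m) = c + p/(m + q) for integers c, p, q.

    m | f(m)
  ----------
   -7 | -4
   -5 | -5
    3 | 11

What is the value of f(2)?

23

(f(m) − c)(m + q) = p for each data point; the three points give a linear system in c and q, then p follows.
Solving: c = -1, q = -1, p = 24, so f(m) = -1 + 24/(m − 1).
Then f(2) = -1 + 24/1 = 23.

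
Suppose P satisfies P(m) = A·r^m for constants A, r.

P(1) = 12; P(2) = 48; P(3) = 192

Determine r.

4

Consecutive ratio: 48/12 = 4, and 192/48 = 4, so r = 4.
Then A·4^1 = 12 gives A = 3, and P(m) = 3·4^m.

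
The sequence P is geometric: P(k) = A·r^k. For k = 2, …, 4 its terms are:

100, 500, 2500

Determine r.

5

Consecutive ratio: 500/100 = 5, and 2500/500 = 5, so r = 5.
Then A·5^2 = 100 gives A = 4, and P(k) = 4·5^k.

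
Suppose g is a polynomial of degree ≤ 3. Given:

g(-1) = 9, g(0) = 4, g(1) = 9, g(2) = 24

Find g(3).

First differences: -5, 5, 15. Second differences: 10, 10.
Level-2 differences are constant, so g has degree 2.
Extending the table by one column gives the next first difference 25, so g(3) = 24 + 25 = 49.

49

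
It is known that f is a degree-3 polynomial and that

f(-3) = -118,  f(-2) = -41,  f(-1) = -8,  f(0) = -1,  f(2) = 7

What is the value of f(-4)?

Write f(n) = an³ + bn² + cn + d; the 5 given values yield a linear system in the 4 coefficients.
Solving, f(n) = 3n³ - 4n² - 1.
Then f(-4) = -257.

-257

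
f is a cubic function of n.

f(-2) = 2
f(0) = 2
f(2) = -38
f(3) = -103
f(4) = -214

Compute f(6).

Write f(n) = an³ + bn² + cn + d; the 5 given values yield a linear system in the 4 coefficients.
Solving, f(n) = -2n³ - 5n² - 2n + 2.
Then f(6) = -622.

-622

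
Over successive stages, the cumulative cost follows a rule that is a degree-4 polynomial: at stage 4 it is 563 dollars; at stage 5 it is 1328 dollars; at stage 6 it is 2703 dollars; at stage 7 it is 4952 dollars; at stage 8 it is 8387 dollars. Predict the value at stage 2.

47

Write the value at m as u(m).
Write u(m) = am^4 + bm³ + cm² + dm + e; the 5 given values yield a linear system in the 5 coefficients.
Solving, u(m) = 2m^4 + 3m² + 3.
Then u(2) = 47.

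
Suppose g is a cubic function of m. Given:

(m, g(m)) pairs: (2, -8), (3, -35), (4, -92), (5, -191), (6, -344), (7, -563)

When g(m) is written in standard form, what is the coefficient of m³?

First differences: -27, -57, -99, -153, -219. Second differences: -30, -42, -54, -66. Third differences: -12, -12, -12.
Level-3 differences are constant, so g has degree 3.
Fitting a degree-3 polynomial gives g(m) = -2m³ + 3m² - 4m + 4.
The coefficient of m³ is -2.

-2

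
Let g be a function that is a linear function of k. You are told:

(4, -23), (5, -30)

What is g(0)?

5

Write g(k) = ak + b; the 2 given values yield a linear system in the 2 coefficients.
Solving, g(k) = -7k + 5.
The constant term is g(0) = 5.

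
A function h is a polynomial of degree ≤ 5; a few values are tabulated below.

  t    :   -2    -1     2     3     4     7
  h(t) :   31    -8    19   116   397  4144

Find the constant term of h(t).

Write h(t) = at^5 + bt^4 + ct³ + dt² + et + p; the 6 given values yield a linear system in the 6 coefficients.
Solving, the leading coefficient vanishes, and h(t) = 2t^4 - 2t³ + 5t - 7.
The constant term is h(0) = -7.

-7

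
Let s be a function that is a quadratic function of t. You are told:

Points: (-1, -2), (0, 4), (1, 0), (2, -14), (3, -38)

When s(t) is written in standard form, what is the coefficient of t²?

Write s(t) = at² + bt + c; the 5 given values yield a linear system in the 3 coefficients.
Solving, s(t) = -5t² + t + 4.
The coefficient of t² is -5.

-5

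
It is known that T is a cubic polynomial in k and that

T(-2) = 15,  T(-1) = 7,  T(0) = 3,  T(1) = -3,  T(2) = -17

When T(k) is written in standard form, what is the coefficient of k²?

-1

Write T(k) = ak³ + bk² + ck + d; the 5 given values yield a linear system in the 4 coefficients.
Solving, T(k) = -k³ - k² - 4k + 3.
The coefficient of k² is -1.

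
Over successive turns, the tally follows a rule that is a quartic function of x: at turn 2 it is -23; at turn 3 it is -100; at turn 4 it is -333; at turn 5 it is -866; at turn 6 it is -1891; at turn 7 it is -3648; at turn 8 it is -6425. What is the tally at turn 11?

Write the value at x as P(x).
First differences: -77, -233, -533, -1025, -1757, -2777. Second differences: -156, -300, -492, -732, -1020. Third differences: -144, -192, -240, -288. Fourth differences: -48, -48, -48.
Level-4 differences are constant, so P has degree 4.
Fitting a degree-4 polynomial gives P(x) = -2x^4 + 4x³ - 4x² - 3x - 1.
Then P(11) = -24476.

-24476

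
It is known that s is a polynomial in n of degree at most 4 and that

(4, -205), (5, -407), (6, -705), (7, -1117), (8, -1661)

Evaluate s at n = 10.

-3217

Write s(n) = an^4 + bn³ + cn² + dn + e; the 5 given values yield a linear system in the 5 coefficients.
Solving, the leading coefficient vanishes, and s(n) = -3n³ - 3n² + 8n + 3.
Then s(10) = -3217.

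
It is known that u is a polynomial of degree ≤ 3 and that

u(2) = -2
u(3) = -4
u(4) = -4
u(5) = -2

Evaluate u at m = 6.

First differences: -2, 0, 2. Second differences: 2, 2.
Level-2 differences are constant, so u has degree 2.
Fitting a degree-2 polynomial gives u(m) = m² - 7m + 8.
Then u(6) = 2.

2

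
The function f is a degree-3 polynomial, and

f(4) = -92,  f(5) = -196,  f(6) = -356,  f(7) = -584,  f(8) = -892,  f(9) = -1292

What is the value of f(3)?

-32

First differences: -104, -160, -228, -308, -400. Second differences: -56, -68, -80, -92. Third differences: -12, -12, -12.
Level-3 differences are constant, so f has degree 3.
Fitting a degree-3 polynomial gives f(x) = -2x³ + 2x² + 4.
Then f(3) = -32.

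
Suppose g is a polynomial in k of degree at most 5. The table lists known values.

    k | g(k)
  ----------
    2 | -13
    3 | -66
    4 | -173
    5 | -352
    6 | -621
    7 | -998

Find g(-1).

2

Write g(k) = ak^5 + bk^4 + ck³ + dk² + ek + p; the 6 given values yield a linear system in the 6 coefficients.
Solving, the top 2 coefficients vanish, and g(k) = -3k³ + 4k + 3.
Then g(-1) = 2.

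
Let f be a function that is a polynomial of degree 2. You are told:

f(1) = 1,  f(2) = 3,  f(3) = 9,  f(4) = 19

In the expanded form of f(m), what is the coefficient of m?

-4

Write f(m) = am² + bm + c; the 4 given values yield a linear system in the 3 coefficients.
Solving, f(m) = 2m² - 4m + 3.
The coefficient of m is -4.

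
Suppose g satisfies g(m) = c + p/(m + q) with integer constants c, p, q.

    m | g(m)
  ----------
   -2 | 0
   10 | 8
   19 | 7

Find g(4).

(g(m) − c)(m + q) = p for each data point; the three points give a linear system in c and q, then p follows.
Solving: c = 6, q = -1, p = 18, so g(m) = 6 + 18/(m − 1).
Then g(4) = 6 + 18/3 = 12.

12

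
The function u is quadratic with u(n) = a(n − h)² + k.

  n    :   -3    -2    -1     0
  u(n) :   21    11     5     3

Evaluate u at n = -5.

First differences -10, -6, -2; second difference 4 = 2a, so a = 2.
Expanding, the n-coefficient is −2ah = -4h; matching it to the data gives h = 0, and then k = 3.
So u(n) = 2(n + 0)² + 3.
u(-5) = 2·(-5)² + 3 = 53.

53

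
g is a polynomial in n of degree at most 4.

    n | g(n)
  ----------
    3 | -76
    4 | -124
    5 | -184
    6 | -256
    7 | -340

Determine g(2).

First differences: -48, -60, -72, -84. Second differences: -12, -12, -12.
Level-2 differences are constant, so g has degree 2.
Fitting a degree-2 polynomial gives g(n) = -6n² - 6n - 4.
Then g(2) = -40.

-40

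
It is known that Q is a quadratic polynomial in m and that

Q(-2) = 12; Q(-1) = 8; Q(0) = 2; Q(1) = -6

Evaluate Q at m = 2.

-16

First differences: -4, -6, -8. Second differences: -2, -2.
Level-2 differences are constant, so Q has degree 2.
Fitting a degree-2 polynomial gives Q(m) = -m² - 7m + 2.
Then Q(2) = -16.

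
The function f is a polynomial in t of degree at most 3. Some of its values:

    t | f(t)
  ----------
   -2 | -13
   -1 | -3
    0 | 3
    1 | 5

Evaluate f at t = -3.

-27

Write f(t) = at³ + bt² + ct + d; the 4 given values yield a linear system in the 4 coefficients.
Solving, the leading coefficient vanishes, and f(t) = -2t² + 4t + 3.
Then f(-3) = -27.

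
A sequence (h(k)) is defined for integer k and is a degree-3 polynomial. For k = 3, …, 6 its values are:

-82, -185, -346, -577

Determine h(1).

Write h(k) = ak³ + bk² + ck + d; the 4 given values yield a linear system in the 4 coefficients.
Solving, h(k) = -2k³ - 5k² + 6k - 1.
Then h(1) = -2.

-2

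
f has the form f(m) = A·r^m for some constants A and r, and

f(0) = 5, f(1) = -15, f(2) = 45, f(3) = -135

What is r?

-3

Consecutive ratio: -15/5 = -3, and 45/(-15) = -3, so r = -3.
Then A·(-3)^0 = 5 gives A = 5, and f(m) = 5·(-3)^m.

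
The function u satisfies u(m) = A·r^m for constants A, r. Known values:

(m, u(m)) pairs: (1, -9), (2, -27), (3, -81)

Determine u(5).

-729

Consecutive ratio: -27/(-9) = 3, and -81/(-27) = 3, so r = 3.
Then A·3^1 = -9 gives A = -3, and u(m) = -3·3^m.
u(5) = -3·3^5 = -729.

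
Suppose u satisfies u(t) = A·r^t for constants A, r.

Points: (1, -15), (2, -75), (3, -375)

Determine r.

5

Consecutive ratio: -75/(-15) = 5, and -375/(-75) = 5, so r = 5.
Then A·5^1 = -15 gives A = -3, and u(t) = -3·5^t.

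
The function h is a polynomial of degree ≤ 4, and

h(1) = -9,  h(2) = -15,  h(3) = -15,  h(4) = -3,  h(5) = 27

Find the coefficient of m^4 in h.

0

First differences: -6, 0, 12, 30. Second differences: 6, 12, 18. Third differences: 6, 6.
Level-3 differences are constant, so h has degree 3.
Fitting a degree-3 polynomial gives h(m) = m³ - 3m² - 4m - 3.
The coefficient of m^4 is 0.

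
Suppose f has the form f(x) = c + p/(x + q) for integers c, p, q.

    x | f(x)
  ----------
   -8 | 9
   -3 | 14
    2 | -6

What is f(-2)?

18

(f(x) − c)(x + q) = p for each data point; the three points give a linear system in c and q, then p follows.
Solving: c = 6, q = 0, p = -24, so f(x) = 6 − 24/(x + 0).
Then f(-2) = 6 − 24/(-2) = 18.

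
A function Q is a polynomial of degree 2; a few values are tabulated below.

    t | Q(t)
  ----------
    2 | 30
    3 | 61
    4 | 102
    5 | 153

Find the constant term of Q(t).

First differences: 31, 41, 51. Second differences: 10, 10.
Level-2 differences are constant, so Q has degree 2.
Fitting a degree-2 polynomial gives Q(t) = 5t² + 6t - 2.
The constant term is Q(0) = -2.

-2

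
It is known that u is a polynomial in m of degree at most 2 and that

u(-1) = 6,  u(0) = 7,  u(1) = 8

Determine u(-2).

5

First differences: 1, 1.
Level-1 differences are constant, so u has degree 1.
Fitting a degree-1 polynomial gives u(m) = m + 7.
Then u(-2) = 5.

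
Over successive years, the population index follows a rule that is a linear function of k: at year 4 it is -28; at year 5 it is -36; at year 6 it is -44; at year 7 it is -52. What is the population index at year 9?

-68

Write the value at k as u(k).
First differences: -8, -8, -8.
Level-1 differences are constant, so u has degree 1.
Fitting a degree-1 polynomial gives u(k) = -8k + 4.
Then u(9) = -68.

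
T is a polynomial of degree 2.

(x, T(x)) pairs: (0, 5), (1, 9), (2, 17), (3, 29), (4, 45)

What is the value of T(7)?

First differences: 4, 8, 12, 16. Second differences: 4, 4, 4.
Level-2 differences are constant, so T has degree 2.
Fitting a degree-2 polynomial gives T(x) = 2x² + 2x + 5.
Then T(7) = 117.

117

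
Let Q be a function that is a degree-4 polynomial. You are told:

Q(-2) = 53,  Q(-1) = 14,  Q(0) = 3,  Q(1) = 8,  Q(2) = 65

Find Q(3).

Write Q(n) = an^4 + bn³ + cn² + dn + e; the 5 given values yield a linear system in the 5 coefficients.
Solving, Q(n) = 2n^4 + 2n³ + 6n² - 5n + 3.
Then Q(3) = 258.

258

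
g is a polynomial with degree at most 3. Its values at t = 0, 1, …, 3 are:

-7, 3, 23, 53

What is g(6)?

203

First differences: 10, 20, 30. Second differences: 10, 10.
Level-2 differences are constant, so g has degree 2.
Fitting a degree-2 polynomial gives g(t) = 5t² + 5t - 7.
Then g(6) = 203.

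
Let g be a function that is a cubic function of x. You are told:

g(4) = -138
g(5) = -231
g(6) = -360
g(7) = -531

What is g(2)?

-36

Write g(x) = ax³ + bx² + cx + d; the 4 given values yield a linear system in the 4 coefficients.
Solving, g(x) = -x³ - 3x² - 5x - 6.
Then g(2) = -36.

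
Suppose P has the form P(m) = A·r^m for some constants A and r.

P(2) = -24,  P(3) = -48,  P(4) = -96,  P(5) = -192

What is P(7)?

-768

Consecutive ratio: -48/(-24) = 2, and -96/(-48) = 2, so r = 2.
Then A·2^2 = -24 gives A = -6, and P(m) = -6·2^m.
P(7) = -6·2^7 = -768.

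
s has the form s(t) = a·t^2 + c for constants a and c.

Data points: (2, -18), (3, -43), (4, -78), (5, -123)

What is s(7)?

-243

From s(2) = -18 and s(3) = -43: 4a + c = -18 and 9a + c = -43.
Subtracting: 5a = -25, so a = -5; then c = -18 − (-5)·4 = 2.
So s(t) = -5t² + 2, and s(7) = -243.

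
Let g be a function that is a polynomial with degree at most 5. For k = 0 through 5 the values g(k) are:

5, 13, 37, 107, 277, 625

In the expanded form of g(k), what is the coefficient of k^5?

First differences: 8, 24, 70, 170, 348. Second differences: 16, 46, 100, 178. Third differences: 30, 54, 78. Fourth differences: 24, 24.
Level-4 differences are constant, so g has degree 4.
Fitting a degree-4 polynomial gives g(k) = k^4 - k³ + 4k² + 4k + 5.
The coefficient of k^5 is 0.

0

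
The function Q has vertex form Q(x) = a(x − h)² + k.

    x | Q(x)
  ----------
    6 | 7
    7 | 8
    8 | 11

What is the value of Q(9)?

16

First differences 1, 3; second difference 2 = 2a, so a = 1.
Expanding, the x-coefficient is −2ah = -2h; matching it to the data gives h = 6, and then k = 7.
So Q(x) = 1(x − 6)² + 7.
Q(9) = 1·3² + 7 = 16.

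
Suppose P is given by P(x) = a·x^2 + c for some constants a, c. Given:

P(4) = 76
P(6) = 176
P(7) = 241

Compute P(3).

From P(4) = 76 and P(6) = 176: 16a + c = 76 and 36a + c = 176.
Subtracting: 20a = 100, so a = 5; then c = 76 − 5·16 = -4.
So P(x) = 5x² − 4, and P(3) = 41.

41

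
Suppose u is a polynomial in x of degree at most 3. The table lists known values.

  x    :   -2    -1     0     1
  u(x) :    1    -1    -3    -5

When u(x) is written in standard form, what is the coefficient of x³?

Write u(x) = ax³ + bx² + cx + d; the 4 given values yield a linear system in the 4 coefficients.
Solving, the top 2 coefficients vanish, and u(x) = -2x - 3.
The coefficient of x³ is 0.

0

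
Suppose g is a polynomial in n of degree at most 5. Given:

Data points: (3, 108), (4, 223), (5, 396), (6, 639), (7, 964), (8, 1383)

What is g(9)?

First differences: 115, 173, 243, 325, 419. Second differences: 58, 70, 82, 94. Third differences: 12, 12, 12.
Level-3 differences are constant, so g has degree 3.
Extending the table by one column gives the next first difference 525, so g(9) = 1383 + 525 = 1908.

1908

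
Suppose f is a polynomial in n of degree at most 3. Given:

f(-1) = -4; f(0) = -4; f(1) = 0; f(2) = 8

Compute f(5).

56

First differences: 0, 4, 8. Second differences: 4, 4.
Level-2 differences are constant, so f has degree 2.
Fitting a degree-2 polynomial gives f(n) = 2n² + 2n - 4.
Then f(5) = 56.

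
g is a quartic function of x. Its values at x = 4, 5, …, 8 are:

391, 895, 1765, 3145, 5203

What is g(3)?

Write g(x) = ax^4 + bx³ + cx² + dx + e; the 5 given values yield a linear system in the 5 coefficients.
Solving, g(x) = x^4 + 2x³ + 2x² - 5x - 5.
Then g(3) = 133.

133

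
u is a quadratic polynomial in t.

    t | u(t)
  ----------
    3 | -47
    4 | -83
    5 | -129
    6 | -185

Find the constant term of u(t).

1

Write u(t) = at² + bt + c; the 4 given values yield a linear system in the 3 coefficients.
Solving, u(t) = -5t² - t + 1.
The constant term is u(0) = 1.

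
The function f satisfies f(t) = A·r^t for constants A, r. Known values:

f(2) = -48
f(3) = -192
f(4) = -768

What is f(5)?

-3072

Consecutive ratio: -192/(-48) = 4, and -768/(-192) = 4, so r = 4.
Then A·4^2 = -48 gives A = -3, and f(t) = -3·4^t.
f(5) = -3·4^5 = -3072.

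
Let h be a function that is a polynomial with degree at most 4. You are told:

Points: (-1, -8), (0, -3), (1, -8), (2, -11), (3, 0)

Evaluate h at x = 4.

37

First differences: 5, -5, -3, 11. Second differences: -10, 2, 14. Third differences: 12, 12.
Level-3 differences are constant, so h has degree 3.
Fitting a degree-3 polynomial gives h(x) = 2x³ - 5x² - 2x - 3.
Then h(4) = 37.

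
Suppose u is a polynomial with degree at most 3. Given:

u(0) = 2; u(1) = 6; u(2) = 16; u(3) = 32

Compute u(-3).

First differences: 4, 10, 16. Second differences: 6, 6.
Level-2 differences are constant, so u has degree 2.
Fitting a degree-2 polynomial gives u(t) = 3t² + t + 2.
Then u(-3) = 26.

26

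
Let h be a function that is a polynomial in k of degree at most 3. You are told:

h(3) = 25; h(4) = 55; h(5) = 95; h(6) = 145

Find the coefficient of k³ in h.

First differences: 30, 40, 50. Second differences: 10, 10.
Level-2 differences are constant, so h has degree 2.
Fitting a degree-2 polynomial gives h(k) = 5k² - 5k - 5.
The coefficient of k³ is 0.

0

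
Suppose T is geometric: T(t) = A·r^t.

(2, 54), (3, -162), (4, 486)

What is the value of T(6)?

4374

Consecutive ratio: -162/54 = -3, and 486/(-162) = -3, so r = -3.
Then A·(-3)^2 = 54 gives A = 6, and T(t) = 6·(-3)^t.
T(6) = 6·(-3)^6 = 4374.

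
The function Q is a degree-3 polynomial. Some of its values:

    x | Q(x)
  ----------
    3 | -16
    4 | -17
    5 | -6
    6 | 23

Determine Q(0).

-1

Write Q(x) = ax³ + bx² + cx + d; the 4 given values yield a linear system in the 4 coefficients.
Solving, Q(x) = x³ - 6x² + 4x - 1.
Then Q(0) = -1.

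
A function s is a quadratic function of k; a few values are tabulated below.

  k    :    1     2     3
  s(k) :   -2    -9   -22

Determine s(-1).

Write s(k) = ak² + bk + c; the 3 given values yield a linear system in the 3 coefficients.
Solving, s(k) = -3k² + 2k - 1.
Then s(-1) = -6.

-6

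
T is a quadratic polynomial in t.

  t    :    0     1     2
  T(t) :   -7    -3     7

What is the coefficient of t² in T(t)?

3

Write T(t) = at² + bt + c; the 3 given values yield a linear system in the 3 coefficients.
Solving, T(t) = 3t² + t - 7.
The coefficient of t² is 3.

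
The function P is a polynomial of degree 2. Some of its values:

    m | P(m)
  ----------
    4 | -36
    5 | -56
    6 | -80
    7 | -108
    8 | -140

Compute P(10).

First differences: -20, -24, -28, -32. Second differences: -4, -4, -4.
Level-2 differences are constant, so P has degree 2.
Fitting a degree-2 polynomial gives P(m) = -2m² - 2m + 4.
Then P(10) = -216.

-216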